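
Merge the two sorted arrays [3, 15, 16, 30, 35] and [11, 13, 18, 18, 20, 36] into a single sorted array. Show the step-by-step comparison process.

Merging process:

Compare 3 vs 11: take 3 from left. Merged: [3]
Compare 15 vs 11: take 11 from right. Merged: [3, 11]
Compare 15 vs 13: take 13 from right. Merged: [3, 11, 13]
Compare 15 vs 18: take 15 from left. Merged: [3, 11, 13, 15]
Compare 16 vs 18: take 16 from left. Merged: [3, 11, 13, 15, 16]
Compare 30 vs 18: take 18 from right. Merged: [3, 11, 13, 15, 16, 18]
Compare 30 vs 18: take 18 from right. Merged: [3, 11, 13, 15, 16, 18, 18]
Compare 30 vs 20: take 20 from right. Merged: [3, 11, 13, 15, 16, 18, 18, 20]
Compare 30 vs 36: take 30 from left. Merged: [3, 11, 13, 15, 16, 18, 18, 20, 30]
Compare 35 vs 36: take 35 from left. Merged: [3, 11, 13, 15, 16, 18, 18, 20, 30, 35]
Append remaining from right: [36]. Merged: [3, 11, 13, 15, 16, 18, 18, 20, 30, 35, 36]

Final merged array: [3, 11, 13, 15, 16, 18, 18, 20, 30, 35, 36]
Total comparisons: 10

The merged array is [3, 11, 13, 15, 16, 18, 18, 20, 30, 35, 36], requiring 10 comparisons. The merge step runs in O(n) time where n is the total number of elements.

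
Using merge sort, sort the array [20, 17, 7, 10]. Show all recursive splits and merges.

Merge sort trace:

Split: [20, 17, 7, 10] -> [20, 17] and [7, 10]
  Split: [20, 17] -> [20] and [17]
  Merge: [20] + [17] -> [17, 20]
  Split: [7, 10] -> [7] and [10]
  Merge: [7] + [10] -> [7, 10]
Merge: [17, 20] + [7, 10] -> [7, 10, 17, 20]

Final sorted array: [7, 10, 17, 20]

The merge sort proceeds by recursively splitting the array and merging sorted halves.
After all merges, the sorted array is [7, 10, 17, 20].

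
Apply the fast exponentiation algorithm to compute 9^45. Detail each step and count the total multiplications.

Computing 9^45 by squaring (build up from 9^1; each line after the first costs one multiplication):

9^1 = 9
9^2 = (9^1)^2 = 9^2 = 81
9^4 = (9^2)^2 = 81^2 = 6561
9^5 = 9 * 9^4 = 9 * 6561 = 59049
9^10 = (9^5)^2 = 59049^2 = 3486784401
9^11 = 9 * 9^10 = 9 * 3486784401 = 31381059609
9^22 = (9^11)^2 = 31381059609^2 = 984770902183611232881
9^44 = (9^22)^2 = 984770902183611232881^2 = 969773729787523602876821942164080815560161
9^45 = 9 * 9^44 = 9 * 969773729787523602876821942164080815560161 = 8727963568087712425891397479476727340041449

Result: 8727963568087712425891397479476727340041449
Multiplications needed: 8 (8 lines after 9^1)

9^45 = 8727963568087712425891397479476727340041449. Using exponentiation by squaring, this requires 8 multiplications. The key idea: if the exponent is even, square the half-power; if odd, multiply by the base once.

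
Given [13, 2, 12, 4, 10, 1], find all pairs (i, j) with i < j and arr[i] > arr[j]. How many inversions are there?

Finding inversions in [13, 2, 12, 4, 10, 1]:

(0, 1): arr[0]=13 > arr[1]=2
(0, 2): arr[0]=13 > arr[2]=12
(0, 3): arr[0]=13 > arr[3]=4
(0, 4): arr[0]=13 > arr[4]=10
(0, 5): arr[0]=13 > arr[5]=1
(1, 5): arr[1]=2 > arr[5]=1
(2, 3): arr[2]=12 > arr[3]=4
(2, 4): arr[2]=12 > arr[4]=10
(2, 5): arr[2]=12 > arr[5]=1
(3, 5): arr[3]=4 > arr[5]=1
(4, 5): arr[4]=10 > arr[5]=1

Total inversions: 11

The array has 11 inversion(s): (0,1), (0,2), (0,3), (0,4), (0,5), (1,5), (2,3), (2,4), (2,5), (3,5), (4,5). Each pair (i,j) satisfies i < j and arr[i] > arr[j].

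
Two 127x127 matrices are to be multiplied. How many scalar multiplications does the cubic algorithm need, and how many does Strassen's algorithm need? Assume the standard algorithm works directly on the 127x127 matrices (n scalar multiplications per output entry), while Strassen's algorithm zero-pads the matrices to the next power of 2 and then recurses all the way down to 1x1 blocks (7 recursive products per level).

Matrix multiplication for 127x127 matrices:

Strassen's algorithm requires power-of-2 dimensions. Pad 127x127 to 128x128 (next power of 2).

Standard algorithm: 127^3 = 2048383 multiplications
Strassen's algorithm: 7^(log2(128)) = 7^7 = 823543 multiplications
Savings: 2048383 - 823543 = 1224840 multiplications

Standard: 2048383 multiplications (127^3). Strassen: 823543 multiplications (7^7, after padding to 128x128). Strassen reduces 8 recursive multiplications to 7 at each level.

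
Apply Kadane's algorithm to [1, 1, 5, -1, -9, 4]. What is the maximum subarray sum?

Using Kadane's algorithm on [1, 1, 5, -1, -9, 4]:

Scanning through the array:
Position 1 (value 1): max_ending_here = 2, max_so_far = 2
Position 2 (value 5): max_ending_here = 7, max_so_far = 7
Position 3 (value -1): max_ending_here = 6, max_so_far = 7
Position 4 (value -9): max_ending_here = -3, max_so_far = 7
Position 5 (value 4): max_ending_here = 4, max_so_far = 7

Maximum subarray: [1, 1, 5]
Maximum sum: 7

The maximum subarray is [1, 1, 5] with sum 7. This subarray runs from index 0 to index 2.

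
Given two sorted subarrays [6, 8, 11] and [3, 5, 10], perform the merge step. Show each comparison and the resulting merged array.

Merging process:

Compare 6 vs 3: take 3 from right. Merged: [3]
Compare 6 vs 5: take 5 from right. Merged: [3, 5]
Compare 6 vs 10: take 6 from left. Merged: [3, 5, 6]
Compare 8 vs 10: take 8 from left. Merged: [3, 5, 6, 8]
Compare 11 vs 10: take 10 from right. Merged: [3, 5, 6, 8, 10]
Append remaining from left: [11]. Merged: [3, 5, 6, 8, 10, 11]

Final merged array: [3, 5, 6, 8, 10, 11]
Total comparisons: 5

The merged array is [3, 5, 6, 8, 10, 11], requiring 5 comparisons. The merge step runs in O(n) time where n is the total number of elements.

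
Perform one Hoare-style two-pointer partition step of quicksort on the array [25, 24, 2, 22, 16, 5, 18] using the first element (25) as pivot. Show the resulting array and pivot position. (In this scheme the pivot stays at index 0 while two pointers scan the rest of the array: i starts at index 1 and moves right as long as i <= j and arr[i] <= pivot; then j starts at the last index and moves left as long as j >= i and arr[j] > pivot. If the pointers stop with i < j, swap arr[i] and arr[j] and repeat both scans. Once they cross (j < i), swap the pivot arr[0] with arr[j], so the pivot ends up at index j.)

Hoare-style two-pointer partition with pivot = 25:

Initial array: [25, 24, 2, 22, 16, 5, 18]

Pointers start at i = 1, j = 6.
i ends at 7, j ends at 6: the pointers have crossed (j < i), so scanning stops.

Swap pivot arr[0] with arr[6] to place pivot at position 6: [18, 24, 2, 22, 16, 5, 25]
Pivot position: 6

After partitioning with pivot 25, the array becomes [18, 24, 2, 22, 16, 5, 25]. The pivot is placed at index 6. All elements to the left of the pivot are <= 25, and all elements to the right are > 25.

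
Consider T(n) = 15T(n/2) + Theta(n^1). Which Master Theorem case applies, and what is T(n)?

Master Theorem for T(n) = 15T(n/2) + O(n^1):

a = 15, b = 2, c = 1
log_b(a) = log_2(15) = 3.9069

Case 1: c = 1 < log_2(15) = 3.9069
T(n) = O(n^(log_2 15))

For T(n) = 15T(n/2) + O(n^1): log_2(15) = 3.9069. This is Case 1 of the Master Theorem (c < log_b(a), work dominated by leaves), giving O(n^(log_2 15)).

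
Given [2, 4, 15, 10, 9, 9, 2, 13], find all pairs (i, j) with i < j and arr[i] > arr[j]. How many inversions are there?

Finding inversions in [2, 4, 15, 10, 9, 9, 2, 13]:

(1, 6): arr[1]=4 > arr[6]=2
(2, 3): arr[2]=15 > arr[3]=10
(2, 4): arr[2]=15 > arr[4]=9
(2, 5): arr[2]=15 > arr[5]=9
(2, 6): arr[2]=15 > arr[6]=2
(2, 7): arr[2]=15 > arr[7]=13
(3, 4): arr[3]=10 > arr[4]=9
(3, 5): arr[3]=10 > arr[5]=9
(3, 6): arr[3]=10 > arr[6]=2
(4, 6): arr[4]=9 > arr[6]=2
(5, 6): arr[5]=9 > arr[6]=2

Total inversions: 11

The array has 11 inversion(s): (1,6), (2,3), (2,4), (2,5), (2,6), (2,7), (3,4), (3,5), (3,6), (4,6), (5,6). Each pair (i,j) satisfies i < j and arr[i] > arr[j].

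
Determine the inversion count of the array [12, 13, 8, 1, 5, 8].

Finding inversions in [12, 13, 8, 1, 5, 8]:

(0, 2): arr[0]=12 > arr[2]=8
(0, 3): arr[0]=12 > arr[3]=1
(0, 4): arr[0]=12 > arr[4]=5
(0, 5): arr[0]=12 > arr[5]=8
(1, 2): arr[1]=13 > arr[2]=8
(1, 3): arr[1]=13 > arr[3]=1
(1, 4): arr[1]=13 > arr[4]=5
(1, 5): arr[1]=13 > arr[5]=8
(2, 3): arr[2]=8 > arr[3]=1
(2, 4): arr[2]=8 > arr[4]=5

Total inversions: 10

The array has 10 inversion(s): (0,2), (0,3), (0,4), (0,5), (1,2), (1,3), (1,4), (1,5), (2,3), (2,4). Each pair (i,j) satisfies i < j and arr[i] > arr[j].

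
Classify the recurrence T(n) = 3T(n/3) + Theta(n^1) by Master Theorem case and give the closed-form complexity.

Master Theorem for T(n) = 3T(n/3) + O(n^1):

a = 3, b = 3, c = 1
log_b(a) = log_3(3) = 1.0000

Case 2: c = 1 = log_3(3) = 1.0000
T(n) = O(n^1 log n) = O(n log n)

For T(n) = 3T(n/3) + O(n^1): log_3(3) = 1.0000. This is Case 2 of the Master Theorem (c = log_b(a), equal work at all levels), giving O(n log n).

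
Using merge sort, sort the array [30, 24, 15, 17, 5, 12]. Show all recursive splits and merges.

Merge sort trace:

Split: [30, 24, 15, 17, 5, 12] -> [30, 24, 15] and [17, 5, 12]
  Split: [30, 24, 15] -> [30] and [24, 15]
    Split: [24, 15] -> [24] and [15]
    Merge: [24] + [15] -> [15, 24]
  Merge: [30] + [15, 24] -> [15, 24, 30]
  Split: [17, 5, 12] -> [17] and [5, 12]
    Split: [5, 12] -> [5] and [12]
    Merge: [5] + [12] -> [5, 12]
  Merge: [17] + [5, 12] -> [5, 12, 17]
Merge: [15, 24, 30] + [5, 12, 17] -> [5, 12, 15, 17, 24, 30]

Final sorted array: [5, 12, 15, 17, 24, 30]

The merge sort proceeds by recursively splitting the array and merging sorted halves.
After all merges, the sorted array is [5, 12, 15, 17, 24, 30].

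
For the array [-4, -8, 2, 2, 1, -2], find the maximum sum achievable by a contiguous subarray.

Using Kadane's algorithm on [-4, -8, 2, 2, 1, -2]:

Scanning through the array:
Position 1 (value -8): max_ending_here = -8, max_so_far = -4
Position 2 (value 2): max_ending_here = 2, max_so_far = 2
Position 3 (value 2): max_ending_here = 4, max_so_far = 4
Position 4 (value 1): max_ending_here = 5, max_so_far = 5
Position 5 (value -2): max_ending_here = 3, max_so_far = 5

Maximum subarray: [2, 2, 1]
Maximum sum: 5

The maximum subarray is [2, 2, 1] with sum 5. This subarray runs from index 2 to index 4.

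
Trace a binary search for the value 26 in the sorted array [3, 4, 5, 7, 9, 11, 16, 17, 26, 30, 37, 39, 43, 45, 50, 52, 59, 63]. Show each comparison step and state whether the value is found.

Binary search for 26 in [3, 4, 5, 7, 9, 11, 16, 17, 26, 30, 37, 39, 43, 45, 50, 52, 59, 63]:

lo=0, hi=17, mid=8, arr[mid]=26 -> Found target at index 8!

Binary search finds 26 at index 8 after 1 comparisons. The search repeatedly halves the search space by comparing with the middle element.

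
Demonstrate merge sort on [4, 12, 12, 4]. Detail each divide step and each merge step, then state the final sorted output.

Merge sort trace:

Split: [4, 12, 12, 4] -> [4, 12] and [12, 4]
  Split: [4, 12] -> [4] and [12]
  Merge: [4] + [12] -> [4, 12]
  Split: [12, 4] -> [12] and [4]
  Merge: [12] + [4] -> [4, 12]
Merge: [4, 12] + [4, 12] -> [4, 4, 12, 12]

Final sorted array: [4, 4, 12, 12]

The merge sort proceeds by recursively splitting the array and merging sorted halves.
After all merges, the sorted array is [4, 4, 12, 12].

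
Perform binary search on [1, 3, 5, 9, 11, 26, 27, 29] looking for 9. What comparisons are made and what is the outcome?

Binary search for 9 in [1, 3, 5, 9, 11, 26, 27, 29]:

lo=0, hi=7, mid=3, arr[mid]=9 -> Found target at index 3!

Binary search finds 9 at index 3 after 1 comparisons. The search repeatedly halves the search space by comparing with the middle element.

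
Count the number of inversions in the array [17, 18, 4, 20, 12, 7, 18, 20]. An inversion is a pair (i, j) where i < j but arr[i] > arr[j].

Finding inversions in [17, 18, 4, 20, 12, 7, 18, 20]:

(0, 2): arr[0]=17 > arr[2]=4
(0, 4): arr[0]=17 > arr[4]=12
(0, 5): arr[0]=17 > arr[5]=7
(1, 2): arr[1]=18 > arr[2]=4
(1, 4): arr[1]=18 > arr[4]=12
(1, 5): arr[1]=18 > arr[5]=7
(3, 4): arr[3]=20 > arr[4]=12
(3, 5): arr[3]=20 > arr[5]=7
(3, 6): arr[3]=20 > arr[6]=18
(4, 5): arr[4]=12 > arr[5]=7

Total inversions: 10

The array has 10 inversion(s): (0,2), (0,4), (0,5), (1,2), (1,4), (1,5), (3,4), (3,5), (3,6), (4,5). Each pair (i,j) satisfies i < j and arr[i] > arr[j].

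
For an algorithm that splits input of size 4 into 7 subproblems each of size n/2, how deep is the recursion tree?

For divide and conquer with division factor 2:

Problem sizes at each level:
Level 0: 4
Level 1: 2
Level 2: 1

The root is level 0 and the size-1 base case is level 2 (the tree spans levels 0 through 2, i.e. 3 levels counting the root), so the depth is the number of divisions: log_2(4) = 2

The recursion tree depth is log_2(4) = 2. At each level, the problem size is divided by 2, so it takes 2 divisions to reduce to a base case of size 1. The algorithm makes 7 recursive calls at each level.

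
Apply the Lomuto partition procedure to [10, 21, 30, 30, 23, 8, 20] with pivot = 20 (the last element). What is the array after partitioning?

Lomuto partition with pivot = 20:

Initial array: [10, 21, 30, 30, 23, 8, 20]

arr[0]=10 <= 20: swap with position 0, array becomes [10, 21, 30, 30, 23, 8, 20]
arr[1]=21 > 20: no swap
arr[2]=30 > 20: no swap
arr[3]=30 > 20: no swap
arr[4]=23 > 20: no swap
arr[5]=8 <= 20: swap with position 1, array becomes [10, 8, 30, 30, 23, 21, 20]

Place pivot at position 2: [10, 8, 20, 30, 23, 21, 30]
Pivot position: 2

After partitioning with pivot 20, the array becomes [10, 8, 20, 30, 23, 21, 30]. The pivot is placed at index 2. All elements to the left of the pivot are <= 20, and all elements to the right are > 20.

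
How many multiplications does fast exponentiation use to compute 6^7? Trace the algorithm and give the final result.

Computing 6^7 by squaring (build up from 6^1; each line after the first costs one multiplication):

6^1 = 6
6^2 = (6^1)^2 = 6^2 = 36
6^3 = 6 * 6^2 = 6 * 36 = 216
6^6 = (6^3)^2 = 216^2 = 46656
6^7 = 6 * 6^6 = 6 * 46656 = 279936

Result: 279936
Multiplications needed: 4 (4 lines after 6^1)

6^7 = 279936. Using exponentiation by squaring, this requires 4 multiplications. The key idea: if the exponent is even, square the half-power; if odd, multiply by the base once.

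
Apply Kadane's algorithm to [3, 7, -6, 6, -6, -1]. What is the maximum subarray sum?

Using Kadane's algorithm on [3, 7, -6, 6, -6, -1]:

Scanning through the array:
Position 1 (value 7): max_ending_here = 10, max_so_far = 10
Position 2 (value -6): max_ending_here = 4, max_so_far = 10
Position 3 (value 6): max_ending_here = 10, max_so_far = 10
Position 4 (value -6): max_ending_here = 4, max_so_far = 10
Position 5 (value -1): max_ending_here = 3, max_so_far = 10

Maximum subarray: [3, 7]
Maximum sum: 10

The maximum subarray is [3, 7] with sum 10. This subarray runs from index 0 to index 1.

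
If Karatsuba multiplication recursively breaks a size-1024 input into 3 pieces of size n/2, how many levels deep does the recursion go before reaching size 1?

For divide and conquer with division factor 2:

Problem sizes at each level:
Level 0: 1024
Level 1: 512
Level 2: 256
Level 3: 128
Level 4: 64
Level 5: 32
Level 6: 16
Level 7: 8
Level 8: 4
Level 9: 2
Level 10: 1

The root is level 0 and the size-1 base case is level 10 (the tree spans levels 0 through 10, i.e. 11 levels counting the root), so the depth is the number of divisions: log_2(1024) = 10

The recursion tree depth is log_2(1024) = 10. At each level, the problem size is divided by 2, so it takes 10 divisions to reduce to a base case of size 1. The algorithm makes 3 recursive calls at each level.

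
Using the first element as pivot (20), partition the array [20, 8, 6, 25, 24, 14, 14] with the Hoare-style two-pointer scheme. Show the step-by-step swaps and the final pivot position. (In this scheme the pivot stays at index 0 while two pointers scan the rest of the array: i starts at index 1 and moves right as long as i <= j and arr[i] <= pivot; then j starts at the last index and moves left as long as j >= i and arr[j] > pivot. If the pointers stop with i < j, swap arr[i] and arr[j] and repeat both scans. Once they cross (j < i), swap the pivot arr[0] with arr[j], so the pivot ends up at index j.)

Hoare-style two-pointer partition with pivot = 20:

Initial array: [20, 8, 6, 25, 24, 14, 14]

Pointers start at i = 1, j = 6.
i stops at index 3 (arr[3]=25 > 20), j stops at index 6 (arr[6]=14 <= 20): swap arr[3] and arr[6], array becomes [20, 8, 6, 14, 24, 14, 25]
i stops at index 4 (arr[4]=24 > 20), j stops at index 5 (arr[5]=14 <= 20): swap arr[4] and arr[5], array becomes [20, 8, 6, 14, 14, 24, 25]
i ends at 5, j ends at 4: the pointers have crossed (j < i), so scanning stops.

Swap pivot arr[0] with arr[4] to place pivot at position 4: [14, 8, 6, 14, 20, 24, 25]
Pivot position: 4

After partitioning with pivot 20, the array becomes [14, 8, 6, 14, 20, 24, 25]. The pivot is placed at index 4. All elements to the left of the pivot are <= 20, and all elements to the right are > 20.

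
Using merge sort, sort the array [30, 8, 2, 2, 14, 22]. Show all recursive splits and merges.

Merge sort trace:

Split: [30, 8, 2, 2, 14, 22] -> [30, 8, 2] and [2, 14, 22]
  Split: [30, 8, 2] -> [30] and [8, 2]
    Split: [8, 2] -> [8] and [2]
    Merge: [8] + [2] -> [2, 8]
  Merge: [30] + [2, 8] -> [2, 8, 30]
  Split: [2, 14, 22] -> [2] and [14, 22]
    Split: [14, 22] -> [14] and [22]
    Merge: [14] + [22] -> [14, 22]
  Merge: [2] + [14, 22] -> [2, 14, 22]
Merge: [2, 8, 30] + [2, 14, 22] -> [2, 2, 8, 14, 22, 30]

Final sorted array: [2, 2, 8, 14, 22, 30]

The merge sort proceeds by recursively splitting the array and merging sorted halves.
After all merges, the sorted array is [2, 2, 8, 14, 22, 30].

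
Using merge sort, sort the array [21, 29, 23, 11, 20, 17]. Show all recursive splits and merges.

Merge sort trace:

Split: [21, 29, 23, 11, 20, 17] -> [21, 29, 23] and [11, 20, 17]
  Split: [21, 29, 23] -> [21] and [29, 23]
    Split: [29, 23] -> [29] and [23]
    Merge: [29] + [23] -> [23, 29]
  Merge: [21] + [23, 29] -> [21, 23, 29]
  Split: [11, 20, 17] -> [11] and [20, 17]
    Split: [20, 17] -> [20] and [17]
    Merge: [20] + [17] -> [17, 20]
  Merge: [11] + [17, 20] -> [11, 17, 20]
Merge: [21, 23, 29] + [11, 17, 20] -> [11, 17, 20, 21, 23, 29]

Final sorted array: [11, 17, 20, 21, 23, 29]

The merge sort proceeds by recursively splitting the array and merging sorted halves.
After all merges, the sorted array is [11, 17, 20, 21, 23, 29].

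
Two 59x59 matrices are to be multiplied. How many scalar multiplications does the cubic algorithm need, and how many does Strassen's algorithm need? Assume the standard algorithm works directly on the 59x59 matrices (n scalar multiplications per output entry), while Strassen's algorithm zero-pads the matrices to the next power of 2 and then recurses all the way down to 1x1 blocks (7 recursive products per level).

Matrix multiplication for 59x59 matrices:

Strassen's algorithm requires power-of-2 dimensions. Pad 59x59 to 64x64 (next power of 2).

Standard algorithm: 59^3 = 205379 multiplications
Strassen's algorithm: 7^(log2(64)) = 7^6 = 117649 multiplications
Savings: 205379 - 117649 = 87730 multiplications

Standard: 205379 multiplications (59^3). Strassen: 117649 multiplications (7^6, after padding to 64x64). Strassen reduces 8 recursive multiplications to 7 at each level.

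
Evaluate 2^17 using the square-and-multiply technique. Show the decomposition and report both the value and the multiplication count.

Computing 2^17 by squaring (build up from 2^1; each line after the first costs one multiplication):

2^1 = 2
2^2 = (2^1)^2 = 2^2 = 4
2^4 = (2^2)^2 = 4^2 = 16
2^8 = (2^4)^2 = 16^2 = 256
2^16 = (2^8)^2 = 256^2 = 65536
2^17 = 2 * 2^16 = 2 * 65536 = 131072

Result: 131072
Multiplications needed: 5 (5 lines after 2^1)

2^17 = 131072. Using exponentiation by squaring, this requires 5 multiplications. The key idea: if the exponent is even, square the half-power; if odd, multiply by the base once.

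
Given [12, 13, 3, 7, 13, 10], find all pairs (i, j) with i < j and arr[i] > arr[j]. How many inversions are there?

Finding inversions in [12, 13, 3, 7, 13, 10]:

(0, 2): arr[0]=12 > arr[2]=3
(0, 3): arr[0]=12 > arr[3]=7
(0, 5): arr[0]=12 > arr[5]=10
(1, 2): arr[1]=13 > arr[2]=3
(1, 3): arr[1]=13 > arr[3]=7
(1, 5): arr[1]=13 > arr[5]=10
(4, 5): arr[4]=13 > arr[5]=10

Total inversions: 7

The array has 7 inversion(s): (0,2), (0,3), (0,5), (1,2), (1,3), (1,5), (4,5). Each pair (i,j) satisfies i < j and arr[i] > arr[j].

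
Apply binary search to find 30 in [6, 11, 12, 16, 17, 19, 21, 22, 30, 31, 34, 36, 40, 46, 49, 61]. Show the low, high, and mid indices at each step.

Binary search for 30 in [6, 11, 12, 16, 17, 19, 21, 22, 30, 31, 34, 36, 40, 46, 49, 61]:

lo=0, hi=15, mid=7, arr[mid]=22 -> 22 < 30, search right half
lo=8, hi=15, mid=11, arr[mid]=36 -> 36 > 30, search left half
lo=8, hi=10, mid=9, arr[mid]=31 -> 31 > 30, search left half
lo=8, hi=8, mid=8, arr[mid]=30 -> Found target at index 8!

Binary search finds 30 at index 8 after 4 comparisons. The search repeatedly halves the search space by comparing with the middle element.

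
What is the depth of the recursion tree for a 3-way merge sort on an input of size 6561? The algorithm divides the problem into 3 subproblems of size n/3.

For divide and conquer with division factor 3:

Problem sizes at each level:
Level 0: 6561
Level 1: 2187
Level 2: 729
Level 3: 243
Level 4: 81
Level 5: 27
Level 6: 9
Level 7: 3
Level 8: 1

The root is level 0 and the size-1 base case is level 8 (the tree spans levels 0 through 8, i.e. 9 levels counting the root), so the depth is the number of divisions: log_3(6561) = 8

The recursion tree depth is log_3(6561) = 8. At each level, the problem size is divided by 3, so it takes 8 divisions to reduce to a base case of size 1. The algorithm makes 3 recursive calls at each level.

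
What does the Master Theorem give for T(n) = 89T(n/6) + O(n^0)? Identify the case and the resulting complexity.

Master Theorem for T(n) = 89T(n/6) + O(n^0):

a = 89, b = 6, c = 0
log_b(a) = log_6(89) = 2.5052

Case 1: c = 0 < log_6(89) = 2.5052
T(n) = O(n^(log_6 89))

For T(n) = 89T(n/6) + O(n^0): log_6(89) = 2.5052. This is Case 1 of the Master Theorem (c < log_b(a), work dominated by leaves), giving O(n^(log_6 89)).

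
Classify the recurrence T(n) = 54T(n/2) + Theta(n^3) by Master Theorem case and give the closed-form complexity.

Master Theorem for T(n) = 54T(n/2) + O(n^3):

a = 54, b = 2, c = 3
log_b(a) = log_2(54) = 5.7549

Case 1: c = 3 < log_2(54) = 5.7549
T(n) = O(n^(log_2 54))

For T(n) = 54T(n/2) + O(n^3): log_2(54) = 5.7549. This is Case 1 of the Master Theorem (c < log_b(a), work dominated by leaves), giving O(n^(log_2 54)).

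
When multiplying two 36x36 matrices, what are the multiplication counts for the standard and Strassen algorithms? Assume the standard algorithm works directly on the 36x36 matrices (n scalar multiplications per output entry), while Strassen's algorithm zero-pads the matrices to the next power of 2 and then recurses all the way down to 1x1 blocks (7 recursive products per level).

Matrix multiplication for 36x36 matrices:

Strassen's algorithm requires power-of-2 dimensions. Pad 36x36 to 64x64 (next power of 2).

Standard algorithm: 36^3 = 46656 multiplications
Strassen's algorithm: 7^(log2(64)) = 7^6 = 117649 multiplications
Difference: 46656 - 117649 = -70993 (Strassen uses MORE here due to padding overhead — for small or just-over-power-of-2 n, padding can outweigh the per-level savings)

Standard: 46656 multiplications (36^3). Strassen: 117649 multiplications (7^6, after padding to 64x64). Strassen reduces 8 recursive multiplications to 7 at each level.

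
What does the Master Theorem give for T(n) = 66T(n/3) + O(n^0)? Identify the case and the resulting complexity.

Master Theorem for T(n) = 66T(n/3) + O(n^0):

a = 66, b = 3, c = 0
log_b(a) = log_3(66) = 3.8136

Case 1: c = 0 < log_3(66) = 3.8136
T(n) = O(n^(log_3 66))

For T(n) = 66T(n/3) + O(n^0): log_3(66) = 3.8136. This is Case 1 of the Master Theorem (c < log_b(a), work dominated by leaves), giving O(n^(log_3 66)).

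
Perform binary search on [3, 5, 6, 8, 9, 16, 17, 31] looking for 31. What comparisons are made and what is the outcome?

Binary search for 31 in [3, 5, 6, 8, 9, 16, 17, 31]:

lo=0, hi=7, mid=3, arr[mid]=8 -> 8 < 31, search right half
lo=4, hi=7, mid=5, arr[mid]=16 -> 16 < 31, search right half
lo=6, hi=7, mid=6, arr[mid]=17 -> 17 < 31, search right half
lo=7, hi=7, mid=7, arr[mid]=31 -> Found target at index 7!

Binary search finds 31 at index 7 after 4 comparisons. The search repeatedly halves the search space by comparing with the middle element.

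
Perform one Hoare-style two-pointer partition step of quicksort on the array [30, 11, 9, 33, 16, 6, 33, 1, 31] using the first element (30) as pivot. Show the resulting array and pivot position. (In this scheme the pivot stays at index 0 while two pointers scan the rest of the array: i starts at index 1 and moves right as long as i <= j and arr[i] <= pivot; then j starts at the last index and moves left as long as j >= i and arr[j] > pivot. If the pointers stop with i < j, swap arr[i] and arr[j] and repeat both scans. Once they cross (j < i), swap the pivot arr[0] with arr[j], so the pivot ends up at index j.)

Hoare-style two-pointer partition with pivot = 30:

Initial array: [30, 11, 9, 33, 16, 6, 33, 1, 31]

Pointers start at i = 1, j = 8.
i stops at index 3 (arr[3]=33 > 30), j stops at index 7 (arr[7]=1 <= 30): swap arr[3] and arr[7], array becomes [30, 11, 9, 1, 16, 6, 33, 33, 31]
i ends at 6, j ends at 5: the pointers have crossed (j < i), so scanning stops.

Swap pivot arr[0] with arr[5] to place pivot at position 5: [6, 11, 9, 1, 16, 30, 33, 33, 31]
Pivot position: 5

After partitioning with pivot 30, the array becomes [6, 11, 9, 1, 16, 30, 33, 33, 31]. The pivot is placed at index 5. All elements to the left of the pivot are <= 30, and all elements to the right are > 30.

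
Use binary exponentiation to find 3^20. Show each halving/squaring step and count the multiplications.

Computing 3^20 by squaring (build up from 3^1; each line after the first costs one multiplication):

3^1 = 3
3^2 = (3^1)^2 = 3^2 = 9
3^4 = (3^2)^2 = 9^2 = 81
3^5 = 3 * 3^4 = 3 * 81 = 243
3^10 = (3^5)^2 = 243^2 = 59049
3^20 = (3^10)^2 = 59049^2 = 3486784401

Result: 3486784401
Multiplications needed: 5 (5 lines after 3^1)

3^20 = 3486784401. Using exponentiation by squaring, this requires 5 multiplications. The key idea: if the exponent is even, square the half-power; if odd, multiply by the base once.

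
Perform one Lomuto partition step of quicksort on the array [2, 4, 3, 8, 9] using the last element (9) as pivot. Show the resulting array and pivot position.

Lomuto partition with pivot = 9:

Initial array: [2, 4, 3, 8, 9]

arr[0]=2 <= 9: swap with position 0, array becomes [2, 4, 3, 8, 9]
arr[1]=4 <= 9: swap with position 1, array becomes [2, 4, 3, 8, 9]
arr[2]=3 <= 9: swap with position 2, array becomes [2, 4, 3, 8, 9]
arr[3]=8 <= 9: swap with position 3, array becomes [2, 4, 3, 8, 9]

Place pivot at position 4: [2, 4, 3, 8, 9]
Pivot position: 4

After partitioning with pivot 9, the array becomes [2, 4, 3, 8, 9]. The pivot is placed at index 4. All elements to the left of the pivot are <= 9, and all elements to the right are > 9.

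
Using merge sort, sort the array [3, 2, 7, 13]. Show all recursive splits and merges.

Merge sort trace:

Split: [3, 2, 7, 13] -> [3, 2] and [7, 13]
  Split: [3, 2] -> [3] and [2]
  Merge: [3] + [2] -> [2, 3]
  Split: [7, 13] -> [7] and [13]
  Merge: [7] + [13] -> [7, 13]
Merge: [2, 3] + [7, 13] -> [2, 3, 7, 13]

Final sorted array: [2, 3, 7, 13]

The merge sort proceeds by recursively splitting the array and merging sorted halves.
After all merges, the sorted array is [2, 3, 7, 13].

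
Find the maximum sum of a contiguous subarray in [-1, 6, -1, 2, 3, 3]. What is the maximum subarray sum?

Using Kadane's algorithm on [-1, 6, -1, 2, 3, 3]:

Scanning through the array:
Position 1 (value 6): max_ending_here = 6, max_so_far = 6
Position 2 (value -1): max_ending_here = 5, max_so_far = 6
Position 3 (value 2): max_ending_here = 7, max_so_far = 7
Position 4 (value 3): max_ending_here = 10, max_so_far = 10
Position 5 (value 3): max_ending_here = 13, max_so_far = 13

Maximum subarray: [6, -1, 2, 3, 3]
Maximum sum: 13

The maximum subarray is [6, -1, 2, 3, 3] with sum 13. This subarray runs from index 1 to index 5.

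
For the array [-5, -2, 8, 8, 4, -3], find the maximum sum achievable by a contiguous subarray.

Using Kadane's algorithm on [-5, -2, 8, 8, 4, -3]:

Scanning through the array:
Position 1 (value -2): max_ending_here = -2, max_so_far = -2
Position 2 (value 8): max_ending_here = 8, max_so_far = 8
Position 3 (value 8): max_ending_here = 16, max_so_far = 16
Position 4 (value 4): max_ending_here = 20, max_so_far = 20
Position 5 (value -3): max_ending_here = 17, max_so_far = 20

Maximum subarray: [8, 8, 4]
Maximum sum: 20

The maximum subarray is [8, 8, 4] with sum 20. This subarray runs from index 2 to index 4.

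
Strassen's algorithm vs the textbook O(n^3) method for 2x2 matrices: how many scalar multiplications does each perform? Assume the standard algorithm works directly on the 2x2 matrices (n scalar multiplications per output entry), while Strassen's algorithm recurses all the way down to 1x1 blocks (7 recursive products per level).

Matrix multiplication for 2x2 matrices:

Standard algorithm: 2^3 = 8 multiplications
Strassen's algorithm: 7^(log2(2)) = 7^1 = 7 multiplications
Savings: 8 - 7 = 1 multiplications

Standard: 8 multiplications (2^3). Strassen: 7 multiplications (7^1). Strassen reduces 8 recursive multiplications to 7 at each level.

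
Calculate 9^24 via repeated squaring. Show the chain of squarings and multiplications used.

Computing 9^24 by squaring (build up from 9^1; each line after the first costs one multiplication):

9^1 = 9
9^2 = (9^1)^2 = 9^2 = 81
9^3 = 9 * 9^2 = 9 * 81 = 729
9^6 = (9^3)^2 = 729^2 = 531441
9^12 = (9^6)^2 = 531441^2 = 282429536481
9^24 = (9^12)^2 = 282429536481^2 = 79766443076872509863361

Result: 79766443076872509863361
Multiplications needed: 5 (5 lines after 9^1)

9^24 = 79766443076872509863361. Using exponentiation by squaring, this requires 5 multiplications. The key idea: if the exponent is even, square the half-power; if odd, multiply by the base once.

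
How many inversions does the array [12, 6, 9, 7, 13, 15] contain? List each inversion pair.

Finding inversions in [12, 6, 9, 7, 13, 15]:

(0, 1): arr[0]=12 > arr[1]=6
(0, 2): arr[0]=12 > arr[2]=9
(0, 3): arr[0]=12 > arr[3]=7
(2, 3): arr[2]=9 > arr[3]=7

Total inversions: 4

The array has 4 inversion(s): (0,1), (0,2), (0,3), (2,3). Each pair (i,j) satisfies i < j and arr[i] > arr[j].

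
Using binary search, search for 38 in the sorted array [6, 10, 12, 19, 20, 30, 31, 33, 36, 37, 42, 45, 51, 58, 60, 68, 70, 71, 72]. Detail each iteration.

Binary search for 38 in [6, 10, 12, 19, 20, 30, 31, 33, 36, 37, 42, 45, 51, 58, 60, 68, 70, 71, 72]:

lo=0, hi=18, mid=9, arr[mid]=37 -> 37 < 38, search right half
lo=10, hi=18, mid=14, arr[mid]=60 -> 60 > 38, search left half
lo=10, hi=13, mid=11, arr[mid]=45 -> 45 > 38, search left half
lo=10, hi=10, mid=10, arr[mid]=42 -> 42 > 38, search left half
lo=10 > hi=9, target 38 not found

Binary search determines that 38 is not in the array after 4 comparisons. The search space was exhausted without finding the target.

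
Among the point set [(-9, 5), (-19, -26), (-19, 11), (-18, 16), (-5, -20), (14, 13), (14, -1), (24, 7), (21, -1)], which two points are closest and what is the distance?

Computing all pairwise distances among 9 points:

d((-9, 5), (-19, -26)) = 32.573
d((-9, 5), (-19, 11)) = 11.6619
d((-9, 5), (-18, 16)) = 14.2127
d((-9, 5), (-5, -20)) = 25.318
d((-9, 5), (14, 13)) = 24.3516
d((-9, 5), (14, -1)) = 23.7697
d((-9, 5), (24, 7)) = 33.0606
d((-9, 5), (21, -1)) = 30.5941
d((-19, -26), (-19, 11)) = 37.0
d((-19, -26), (-18, 16)) = 42.0119
d((-19, -26), (-5, -20)) = 15.2315
d((-19, -26), (14, 13)) = 51.0882
d((-19, -26), (14, -1)) = 41.4005
d((-19, -26), (24, 7)) = 54.2033
d((-19, -26), (21, -1)) = 47.1699
d((-19, 11), (-18, 16)) = 5.099 <-- minimum
d((-19, 11), (-5, -20)) = 34.0147
d((-19, 11), (14, 13)) = 33.0606
d((-19, 11), (14, -1)) = 35.1141
d((-19, 11), (24, 7)) = 43.1856
d((-19, 11), (21, -1)) = 41.7612
d((-18, 16), (-5, -20)) = 38.2753
d((-18, 16), (14, 13)) = 32.1403
d((-18, 16), (14, -1)) = 36.2353
d((-18, 16), (24, 7)) = 42.9535
d((-18, 16), (21, -1)) = 42.5441
d((-5, -20), (14, 13)) = 38.0789
d((-5, -20), (14, -1)) = 26.8701
d((-5, -20), (24, 7)) = 39.6232
d((-5, -20), (21, -1)) = 32.2025
d((14, 13), (14, -1)) = 14.0
d((14, 13), (24, 7)) = 11.6619
d((14, 13), (21, -1)) = 15.6525
d((14, -1), (24, 7)) = 12.8062
d((14, -1), (21, -1)) = 7.0
d((24, 7), (21, -1)) = 8.544

Closest pair: (-19, 11) and (-18, 16) with distance 5.099

The closest pair is (-19, 11) and (-18, 16) with Euclidean distance 5.099. For 9 points, brute-force pairwise comparison is shown above. For large n, the divide-and-conquer algorithm (sort by x, recurse on halves, check the dividing strip) achieves O(n log n).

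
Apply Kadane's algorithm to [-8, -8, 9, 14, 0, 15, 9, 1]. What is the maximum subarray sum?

Using Kadane's algorithm on [-8, -8, 9, 14, 0, 15, 9, 1]:

Scanning through the array:
Position 1 (value -8): max_ending_here = -8, max_so_far = -8
Position 2 (value 9): max_ending_here = 9, max_so_far = 9
Position 3 (value 14): max_ending_here = 23, max_so_far = 23
Position 4 (value 0): max_ending_here = 23, max_so_far = 23
Position 5 (value 15): max_ending_here = 38, max_so_far = 38
Position 6 (value 9): max_ending_here = 47, max_so_far = 47
Position 7 (value 1): max_ending_here = 48, max_so_far = 48

Maximum subarray: [9, 14, 0, 15, 9, 1]
Maximum sum: 48

The maximum subarray is [9, 14, 0, 15, 9, 1] with sum 48. This subarray runs from index 2 to index 7.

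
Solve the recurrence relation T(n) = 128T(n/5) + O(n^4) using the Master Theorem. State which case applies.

Master Theorem for T(n) = 128T(n/5) + O(n^4):

a = 128, b = 5, c = 4
log_b(a) = log_5(128) = 3.0147

Case 3: c = 4 > log_5(128) = 3.0147
T(n) = O(n^4) = O(n^4)

For T(n) = 128T(n/5) + O(n^4): log_5(128) = 3.0147. This is Case 3 of the Master Theorem (c > log_b(a), work dominated by root), giving O(n^4).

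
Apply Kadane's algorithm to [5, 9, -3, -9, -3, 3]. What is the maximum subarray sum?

Using Kadane's algorithm on [5, 9, -3, -9, -3, 3]:

Scanning through the array:
Position 1 (value 9): max_ending_here = 14, max_so_far = 14
Position 2 (value -3): max_ending_here = 11, max_so_far = 14
Position 3 (value -9): max_ending_here = 2, max_so_far = 14
Position 4 (value -3): max_ending_here = -1, max_so_far = 14
Position 5 (value 3): max_ending_here = 3, max_so_far = 14

Maximum subarray: [5, 9]
Maximum sum: 14

The maximum subarray is [5, 9] with sum 14. This subarray runs from index 0 to index 1.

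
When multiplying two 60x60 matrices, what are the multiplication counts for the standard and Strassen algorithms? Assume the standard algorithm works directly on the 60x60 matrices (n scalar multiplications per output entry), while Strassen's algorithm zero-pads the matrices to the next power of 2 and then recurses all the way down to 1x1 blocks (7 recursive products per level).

Matrix multiplication for 60x60 matrices:

Strassen's algorithm requires power-of-2 dimensions. Pad 60x60 to 64x64 (next power of 2).

Standard algorithm: 60^3 = 216000 multiplications
Strassen's algorithm: 7^(log2(64)) = 7^6 = 117649 multiplications
Savings: 216000 - 117649 = 98351 multiplications

Standard: 216000 multiplications (60^3). Strassen: 117649 multiplications (7^6, after padding to 64x64). Strassen reduces 8 recursive multiplications to 7 at each level.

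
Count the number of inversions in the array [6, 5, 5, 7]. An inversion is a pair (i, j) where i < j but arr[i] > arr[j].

Finding inversions in [6, 5, 5, 7]:

(0, 1): arr[0]=6 > arr[1]=5
(0, 2): arr[0]=6 > arr[2]=5

Total inversions: 2

The array has 2 inversion(s): (0,1), (0,2). Each pair (i,j) satisfies i < j and arr[i] > arr[j].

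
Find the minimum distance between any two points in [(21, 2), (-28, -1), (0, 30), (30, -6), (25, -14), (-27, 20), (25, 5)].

Computing all pairwise distances among 7 points:

d((21, 2), (-28, -1)) = 49.0918
d((21, 2), (0, 30)) = 35.0
d((21, 2), (30, -6)) = 12.0416
d((21, 2), (25, -14)) = 16.4924
d((21, 2), (-27, 20)) = 51.264
d((21, 2), (25, 5)) = 5.0 <-- minimum
d((-28, -1), (0, 30)) = 41.7732
d((-28, -1), (30, -6)) = 58.2151
d((-28, -1), (25, -14)) = 54.5711
d((-28, -1), (-27, 20)) = 21.0238
d((-28, -1), (25, 5)) = 53.3385
d((0, 30), (30, -6)) = 46.8615
d((0, 30), (25, -14)) = 50.6063
d((0, 30), (-27, 20)) = 28.7924
d((0, 30), (25, 5)) = 35.3553
d((30, -6), (25, -14)) = 9.434
d((30, -6), (-27, 20)) = 62.6498
d((30, -6), (25, 5)) = 12.083
d((25, -14), (-27, 20)) = 62.1289
d((25, -14), (25, 5)) = 19.0
d((-27, 20), (25, 5)) = 54.1202

Closest pair: (21, 2) and (25, 5) with distance 5.0

The closest pair is (21, 2) and (25, 5) with Euclidean distance 5.0. For 7 points, brute-force pairwise comparison is shown above. For large n, the divide-and-conquer algorithm (sort by x, recurse on halves, check the dividing strip) achieves O(n log n).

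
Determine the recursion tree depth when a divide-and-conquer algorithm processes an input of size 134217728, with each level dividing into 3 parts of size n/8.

For divide and conquer with division factor 8:

Problem sizes at each level:
Level 0: 134217728
Level 1: 16777216
Level 2: 2097152
Level 3: 262144
Level 4: 32768
Level 5: 4096
Level 6: 512
Level 7: 64
Level 8: 8
Level 9: 1

The root is level 0 and the size-1 base case is level 9 (the tree spans levels 0 through 9, i.e. 10 levels counting the root), so the depth is the number of divisions: log_8(134217728) = 9

The recursion tree depth is log_8(134217728) = 9. At each level, the problem size is divided by 8, so it takes 9 divisions to reduce to a base case of size 1. The algorithm makes 3 recursive calls at each level.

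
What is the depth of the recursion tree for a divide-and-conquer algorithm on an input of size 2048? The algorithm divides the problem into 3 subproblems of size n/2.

For divide and conquer with division factor 2:

Problem sizes at each level:
Level 0: 2048
Level 1: 1024
Level 2: 512
Level 3: 256
Level 4: 128
Level 5: 64
Level 6: 32
Level 7: 16
Level 8: 8
Level 9: 4
Level 10: 2
Level 11: 1

The root is level 0 and the size-1 base case is level 11 (the tree spans levels 0 through 11, i.e. 12 levels counting the root), so the depth is the number of divisions: log_2(2048) = 11

The recursion tree depth is log_2(2048) = 11. At each level, the problem size is divided by 2, so it takes 11 divisions to reduce to a base case of size 1. The algorithm makes 3 recursive calls at each level.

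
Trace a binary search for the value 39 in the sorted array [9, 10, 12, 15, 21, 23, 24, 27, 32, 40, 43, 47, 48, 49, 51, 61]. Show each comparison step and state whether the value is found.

Binary search for 39 in [9, 10, 12, 15, 21, 23, 24, 27, 32, 40, 43, 47, 48, 49, 51, 61]:

lo=0, hi=15, mid=7, arr[mid]=27 -> 27 < 39, search right half
lo=8, hi=15, mid=11, arr[mid]=47 -> 47 > 39, search left half
lo=8, hi=10, mid=9, arr[mid]=40 -> 40 > 39, search left half
lo=8, hi=8, mid=8, arr[mid]=32 -> 32 < 39, search right half
lo=9 > hi=8, target 39 not found

Binary search determines that 39 is not in the array after 4 comparisons. The search space was exhausted without finding the target.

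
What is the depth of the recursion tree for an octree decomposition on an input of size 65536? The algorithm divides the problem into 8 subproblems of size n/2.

For divide and conquer with division factor 2:

Problem sizes at each level:
Level 0: 65536
Level 1: 32768
Level 2: 16384
Level 3: 8192
Level 4: 4096
Level 5: 2048
Level 6: 1024
Level 7: 512
Level 8: 256
Level 9: 128
Level 10: 64
Level 11: 32
Level 12: 16
Level 13: 8
Level 14: 4
Level 15: 2
Level 16: 1

The root is level 0 and the size-1 base case is level 16 (the tree spans levels 0 through 16, i.e. 17 levels counting the root), so the depth is the number of divisions: log_2(65536) = 16

The recursion tree depth is log_2(65536) = 16. At each level, the problem size is divided by 2, so it takes 16 divisions to reduce to a base case of size 1. The algorithm makes 8 recursive calls at each level.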